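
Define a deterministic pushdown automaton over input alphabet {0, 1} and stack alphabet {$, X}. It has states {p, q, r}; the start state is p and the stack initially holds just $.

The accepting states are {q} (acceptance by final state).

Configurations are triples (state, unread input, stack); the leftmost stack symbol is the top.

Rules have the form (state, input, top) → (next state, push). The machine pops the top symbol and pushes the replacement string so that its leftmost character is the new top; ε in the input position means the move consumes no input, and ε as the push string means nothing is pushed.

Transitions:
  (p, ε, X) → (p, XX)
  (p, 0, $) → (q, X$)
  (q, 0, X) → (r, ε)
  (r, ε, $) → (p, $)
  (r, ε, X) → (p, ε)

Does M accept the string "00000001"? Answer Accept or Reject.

(p, 00000001, $)
  read 0, top $: go to q, push X$ → (q, 0000001, X$)
  read 0, top X: go to r, push ε → (r, 000001, $)
  ε-move, top $: go to p, push $ → (p, 000001, $)
  read 0, top $: go to q, push X$ → (q, 00001, X$)
  read 0, top X: go to r, push ε → (r, 0001, $)
  ε-move, top $: go to p, push $ → (p, 0001, $)
  read 0, top $: go to q, push X$ → (q, 001, X$)
  read 0, top X: go to r, push ε → (r, 01, $)
  ε-move, top $: go to p, push $ → (p, 01, $)
  read 0, top $: go to q, push X$ → (q, 1, X$)
No transition applies at (q, 1, X$); input not fully consumed.

Reject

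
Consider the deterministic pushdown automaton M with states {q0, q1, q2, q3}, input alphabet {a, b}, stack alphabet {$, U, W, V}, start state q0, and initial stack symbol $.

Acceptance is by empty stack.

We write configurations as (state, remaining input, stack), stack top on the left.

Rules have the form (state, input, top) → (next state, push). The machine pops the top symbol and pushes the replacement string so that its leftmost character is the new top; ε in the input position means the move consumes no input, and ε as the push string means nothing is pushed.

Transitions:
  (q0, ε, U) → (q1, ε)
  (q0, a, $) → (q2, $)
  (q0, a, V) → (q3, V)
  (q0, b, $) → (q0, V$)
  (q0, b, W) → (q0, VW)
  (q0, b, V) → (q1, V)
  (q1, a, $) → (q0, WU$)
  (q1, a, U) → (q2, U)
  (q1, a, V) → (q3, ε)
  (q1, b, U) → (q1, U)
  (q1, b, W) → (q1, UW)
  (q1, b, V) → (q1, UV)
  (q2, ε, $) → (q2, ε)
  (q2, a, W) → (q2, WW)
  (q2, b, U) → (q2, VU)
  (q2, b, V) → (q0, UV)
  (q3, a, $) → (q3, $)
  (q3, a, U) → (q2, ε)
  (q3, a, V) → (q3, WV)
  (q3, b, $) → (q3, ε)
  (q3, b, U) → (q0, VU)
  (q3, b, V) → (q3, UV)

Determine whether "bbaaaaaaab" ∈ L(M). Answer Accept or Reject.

(q0, bbaaaaaaab, $) ⊢ (q0, baaaaaaab, V$) ⊢ (q1, aaaaaaab, V$) ⊢ (q3, aaaaaab, $) ⊢ (q3, aaaaab, $) ⊢ (q3, aaaab, $) ⊢ (q3, aaab, $) ⊢ (q3, aab, $) ⊢ (q3, ab, $) ⊢ (q3, b, $) ⊢ (q3, ε, ε)
All input consumed and the stack is empty.

Accept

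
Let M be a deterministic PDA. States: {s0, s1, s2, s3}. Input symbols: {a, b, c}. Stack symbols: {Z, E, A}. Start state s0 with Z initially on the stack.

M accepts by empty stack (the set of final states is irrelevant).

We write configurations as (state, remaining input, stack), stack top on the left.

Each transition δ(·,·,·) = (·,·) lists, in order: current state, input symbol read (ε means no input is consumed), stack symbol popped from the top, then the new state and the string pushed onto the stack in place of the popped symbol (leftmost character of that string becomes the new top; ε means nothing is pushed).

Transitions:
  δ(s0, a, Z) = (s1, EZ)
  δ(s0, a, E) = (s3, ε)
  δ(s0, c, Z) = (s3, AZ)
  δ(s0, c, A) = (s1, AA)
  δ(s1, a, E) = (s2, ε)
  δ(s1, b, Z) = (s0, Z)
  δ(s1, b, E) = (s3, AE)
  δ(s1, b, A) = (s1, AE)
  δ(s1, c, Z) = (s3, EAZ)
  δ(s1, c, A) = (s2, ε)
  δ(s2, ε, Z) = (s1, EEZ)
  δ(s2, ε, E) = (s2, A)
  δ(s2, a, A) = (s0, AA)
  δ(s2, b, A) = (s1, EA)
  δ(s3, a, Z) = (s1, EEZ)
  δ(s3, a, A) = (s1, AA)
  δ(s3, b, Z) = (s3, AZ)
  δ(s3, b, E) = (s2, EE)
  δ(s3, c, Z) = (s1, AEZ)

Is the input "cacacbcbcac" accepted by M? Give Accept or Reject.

(s0, cacacbcbcac, Z) ⊢ (s3, acacbcbcac, AZ) ⊢ (s1, cacbcbcac, AAZ) ⊢ (s2, acbcbcac, AZ) ⊢ (s0, cbcbcac, AAZ) ⊢ (s1, bcbcac, AAAZ) ⊢ (s1, cbcac, AEAAZ) ⊢ (s2, bcac, EAAZ) ⊢ (s2, bcac, AAAZ) ⊢ (s1, cac, EAAAZ)
No transition applies at (s1, cac, EAAAZ); input not fully consumed.

Reject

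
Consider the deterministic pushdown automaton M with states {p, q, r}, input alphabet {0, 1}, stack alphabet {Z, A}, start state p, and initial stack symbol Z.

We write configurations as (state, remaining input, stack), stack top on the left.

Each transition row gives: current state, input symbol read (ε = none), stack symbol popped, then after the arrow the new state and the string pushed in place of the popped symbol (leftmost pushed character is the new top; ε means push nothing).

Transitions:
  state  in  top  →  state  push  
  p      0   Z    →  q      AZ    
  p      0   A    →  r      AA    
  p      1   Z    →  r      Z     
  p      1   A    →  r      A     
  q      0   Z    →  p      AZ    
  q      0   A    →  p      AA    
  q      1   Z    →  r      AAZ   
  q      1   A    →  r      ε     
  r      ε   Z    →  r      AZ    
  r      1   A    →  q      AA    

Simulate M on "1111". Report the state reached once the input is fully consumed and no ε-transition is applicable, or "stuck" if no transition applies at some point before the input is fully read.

(p, 1111, Z) ⊢ (r, 111, Z) ⊢ (r, 111, AZ) ⊢ (q, 11, AAZ) ⊢ (r, 1, AZ) ⊢ (q, ε, AAZ)
All input consumed; M is in state q.

q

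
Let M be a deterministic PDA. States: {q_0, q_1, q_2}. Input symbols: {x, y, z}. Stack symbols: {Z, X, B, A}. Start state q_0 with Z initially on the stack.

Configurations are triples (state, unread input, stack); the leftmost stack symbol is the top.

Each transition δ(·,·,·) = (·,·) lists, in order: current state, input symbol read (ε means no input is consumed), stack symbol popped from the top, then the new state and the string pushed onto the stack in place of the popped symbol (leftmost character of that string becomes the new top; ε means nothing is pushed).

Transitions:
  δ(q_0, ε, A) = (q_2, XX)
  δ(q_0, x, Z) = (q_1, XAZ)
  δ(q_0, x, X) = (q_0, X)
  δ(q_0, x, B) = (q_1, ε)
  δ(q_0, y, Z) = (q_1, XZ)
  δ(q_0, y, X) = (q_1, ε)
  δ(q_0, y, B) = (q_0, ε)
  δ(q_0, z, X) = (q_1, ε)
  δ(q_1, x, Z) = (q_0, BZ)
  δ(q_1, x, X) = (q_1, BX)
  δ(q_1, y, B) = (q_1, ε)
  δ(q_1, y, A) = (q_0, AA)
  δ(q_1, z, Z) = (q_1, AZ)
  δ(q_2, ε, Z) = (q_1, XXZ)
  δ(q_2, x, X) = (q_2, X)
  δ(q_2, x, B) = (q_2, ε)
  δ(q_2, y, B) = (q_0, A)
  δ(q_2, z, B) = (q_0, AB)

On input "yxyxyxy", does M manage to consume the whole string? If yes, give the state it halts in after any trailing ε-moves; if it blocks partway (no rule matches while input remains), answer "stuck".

(q_0, yxyxyxy, Z) ⊢ (q_1, xyxyxy, XZ) ⊢ (q_1, yxyxy, BXZ) ⊢ (q_1, xyxy, XZ) ⊢ (q_1, yxy, BXZ) ⊢ (q_1, xy, XZ) ⊢ (q_1, y, BXZ) ⊢ (q_1, ε, XZ)
All input consumed; M is in state q_1.

q_1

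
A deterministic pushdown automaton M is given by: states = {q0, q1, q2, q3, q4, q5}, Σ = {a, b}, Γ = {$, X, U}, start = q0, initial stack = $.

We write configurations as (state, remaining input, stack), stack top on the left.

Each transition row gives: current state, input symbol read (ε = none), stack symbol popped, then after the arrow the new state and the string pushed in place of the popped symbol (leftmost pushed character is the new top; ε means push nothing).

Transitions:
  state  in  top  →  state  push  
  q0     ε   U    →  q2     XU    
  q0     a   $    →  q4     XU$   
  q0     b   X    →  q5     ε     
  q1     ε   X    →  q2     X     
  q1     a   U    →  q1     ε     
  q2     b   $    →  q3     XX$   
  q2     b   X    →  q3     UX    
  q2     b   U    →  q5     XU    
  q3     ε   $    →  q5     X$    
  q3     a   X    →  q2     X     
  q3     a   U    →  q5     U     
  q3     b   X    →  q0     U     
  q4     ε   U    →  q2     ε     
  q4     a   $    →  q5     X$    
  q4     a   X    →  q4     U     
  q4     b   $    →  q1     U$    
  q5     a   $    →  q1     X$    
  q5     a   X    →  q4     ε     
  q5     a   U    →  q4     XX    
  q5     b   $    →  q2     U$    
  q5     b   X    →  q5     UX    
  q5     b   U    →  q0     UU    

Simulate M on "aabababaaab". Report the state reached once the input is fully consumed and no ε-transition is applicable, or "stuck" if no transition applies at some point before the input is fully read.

q3

(q0, aabababaaab, $)
  read a, top $: go to q4, push XU$ → (q4, abababaaab, XU$)
  read a, top X: go to q4, push U → (q4, bababaaab, UU$)
  ε-move, top U: go to q2, push ε → (q2, bababaaab, U$)
  read b, top U: go to q5, push XU → (q5, ababaaab, XU$)
  read a, top X: go to q4, push ε → (q4, babaaab, U$)
  ε-move, top U: go to q2, push ε → (q2, babaaab, $)
  read b, top $: go to q3, push XX$ → (q3, abaaab, XX$)
  read a, top X: go to q2, push X → (q2, baaab, XX$)
  read b, top X: go to q3, push UX → (q3, aaab, UXX$)
  read a, top U: go to q5, push U → (q5, aab, UXX$)
  read a, top U: go to q4, push XX → (q4, ab, XXXX$)
  read a, top X: go to q4, push U → (q4, b, UXXX$)
  ε-move, top U: go to q2, push ε → (q2, b, XXX$)
  read b, top X: go to q3, push UX → (q3, ε, UXXX$)
All input consumed; M is in state q3.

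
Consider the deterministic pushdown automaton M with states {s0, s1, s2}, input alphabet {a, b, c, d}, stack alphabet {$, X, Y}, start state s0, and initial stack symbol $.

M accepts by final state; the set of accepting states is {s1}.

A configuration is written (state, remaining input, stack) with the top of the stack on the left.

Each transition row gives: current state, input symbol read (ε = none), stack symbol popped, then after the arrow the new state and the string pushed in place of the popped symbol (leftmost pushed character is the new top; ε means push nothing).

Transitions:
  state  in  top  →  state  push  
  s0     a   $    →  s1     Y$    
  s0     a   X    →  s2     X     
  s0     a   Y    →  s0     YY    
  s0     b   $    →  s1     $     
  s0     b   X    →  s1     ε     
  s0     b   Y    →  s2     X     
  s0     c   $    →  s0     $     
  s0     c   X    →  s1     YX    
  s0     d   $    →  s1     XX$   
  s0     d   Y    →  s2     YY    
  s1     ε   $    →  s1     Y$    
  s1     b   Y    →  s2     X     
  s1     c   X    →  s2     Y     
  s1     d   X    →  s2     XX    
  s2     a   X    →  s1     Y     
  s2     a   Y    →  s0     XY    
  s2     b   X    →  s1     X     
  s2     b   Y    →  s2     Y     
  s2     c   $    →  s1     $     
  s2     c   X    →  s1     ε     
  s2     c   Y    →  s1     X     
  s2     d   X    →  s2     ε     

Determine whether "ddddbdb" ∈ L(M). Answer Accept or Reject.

(s0, ddddbdb, $)
  read d, top $: go to s1, push XX$ → (s1, dddbdb, XX$)
  read d, top X: go to s2, push XX → (s2, ddbdb, XXX$)
  read d, top X: go to s2, push ε → (s2, dbdb, XX$)
  read d, top X: go to s2, push ε → (s2, bdb, X$)
  read b, top X: go to s1, push X → (s1, db, X$)
  read d, top X: go to s2, push XX → (s2, b, XX$)
  read b, top X: go to s1, push X → (s1, ε, XX$)
All input consumed; state s1 ∈ F.

Accept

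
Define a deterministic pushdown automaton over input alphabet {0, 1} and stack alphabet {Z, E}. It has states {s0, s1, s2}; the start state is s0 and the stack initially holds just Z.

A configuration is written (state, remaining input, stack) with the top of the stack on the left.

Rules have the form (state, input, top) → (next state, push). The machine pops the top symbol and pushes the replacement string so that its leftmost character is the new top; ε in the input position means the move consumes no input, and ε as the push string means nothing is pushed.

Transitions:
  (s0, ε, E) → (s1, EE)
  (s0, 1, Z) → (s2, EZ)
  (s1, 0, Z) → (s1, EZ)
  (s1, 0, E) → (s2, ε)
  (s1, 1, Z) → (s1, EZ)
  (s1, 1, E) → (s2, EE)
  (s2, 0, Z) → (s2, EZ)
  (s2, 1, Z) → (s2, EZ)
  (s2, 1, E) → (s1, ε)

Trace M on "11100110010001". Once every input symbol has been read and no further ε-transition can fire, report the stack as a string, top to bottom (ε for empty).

(s0, 11100110010001, Z)
  read 1, top Z: go to s2, push EZ → (s2, 1100110010001, EZ)
  read 1, top E: go to s1, push ε → (s1, 100110010001, Z)
  read 1, top Z: go to s1, push EZ → (s1, 00110010001, EZ)
  read 0, top E: go to s2, push ε → (s2, 0110010001, Z)
  read 0, top Z: go to s2, push EZ → (s2, 110010001, EZ)
  read 1, top E: go to s1, push ε → (s1, 10010001, Z)
  read 1, top Z: go to s1, push EZ → (s1, 0010001, EZ)
  read 0, top E: go to s2, push ε → (s2, 010001, Z)
  read 0, top Z: go to s2, push EZ → (s2, 10001, EZ)
  read 1, top E: go to s1, push ε → (s1, 0001, Z)
  read 0, top Z: go to s1, push EZ → (s1, 001, EZ)
  read 0, top E: go to s2, push ε → (s2, 01, Z)
  read 0, top Z: go to s2, push EZ → (s2, 1, EZ)
  read 1, top E: go to s1, push ε → (s1, ε, Z)
All input consumed in state s1 with stack Z.

Z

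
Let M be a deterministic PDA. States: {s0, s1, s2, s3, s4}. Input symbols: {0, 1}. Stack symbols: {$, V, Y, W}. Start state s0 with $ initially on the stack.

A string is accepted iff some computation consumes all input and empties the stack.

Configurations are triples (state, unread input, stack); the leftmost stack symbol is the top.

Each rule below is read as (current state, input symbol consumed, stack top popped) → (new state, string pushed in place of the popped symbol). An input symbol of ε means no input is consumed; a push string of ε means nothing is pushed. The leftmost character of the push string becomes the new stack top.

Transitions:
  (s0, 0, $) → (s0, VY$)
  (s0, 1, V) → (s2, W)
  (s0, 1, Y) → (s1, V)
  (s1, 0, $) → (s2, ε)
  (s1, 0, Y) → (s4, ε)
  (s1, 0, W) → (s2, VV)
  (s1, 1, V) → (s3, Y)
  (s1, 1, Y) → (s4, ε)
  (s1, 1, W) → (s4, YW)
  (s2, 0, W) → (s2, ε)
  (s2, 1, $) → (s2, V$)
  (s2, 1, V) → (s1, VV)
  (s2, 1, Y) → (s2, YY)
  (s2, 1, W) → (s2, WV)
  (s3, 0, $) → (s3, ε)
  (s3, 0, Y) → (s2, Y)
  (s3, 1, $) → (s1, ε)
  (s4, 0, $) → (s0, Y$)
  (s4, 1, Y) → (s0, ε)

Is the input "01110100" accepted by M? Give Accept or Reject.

Reject

(s0, 01110100, $) ⊢ (s0, 1110100, VY$) ⊢ (s2, 110100, WY$) ⊢ (s2, 10100, WVY$) ⊢ (s2, 0100, WVVY$) ⊢ (s2, 100, VVY$) ⊢ (s1, 00, VVVY$)
No transition applies at (s1, 00, VVVY$); input not fully consumed.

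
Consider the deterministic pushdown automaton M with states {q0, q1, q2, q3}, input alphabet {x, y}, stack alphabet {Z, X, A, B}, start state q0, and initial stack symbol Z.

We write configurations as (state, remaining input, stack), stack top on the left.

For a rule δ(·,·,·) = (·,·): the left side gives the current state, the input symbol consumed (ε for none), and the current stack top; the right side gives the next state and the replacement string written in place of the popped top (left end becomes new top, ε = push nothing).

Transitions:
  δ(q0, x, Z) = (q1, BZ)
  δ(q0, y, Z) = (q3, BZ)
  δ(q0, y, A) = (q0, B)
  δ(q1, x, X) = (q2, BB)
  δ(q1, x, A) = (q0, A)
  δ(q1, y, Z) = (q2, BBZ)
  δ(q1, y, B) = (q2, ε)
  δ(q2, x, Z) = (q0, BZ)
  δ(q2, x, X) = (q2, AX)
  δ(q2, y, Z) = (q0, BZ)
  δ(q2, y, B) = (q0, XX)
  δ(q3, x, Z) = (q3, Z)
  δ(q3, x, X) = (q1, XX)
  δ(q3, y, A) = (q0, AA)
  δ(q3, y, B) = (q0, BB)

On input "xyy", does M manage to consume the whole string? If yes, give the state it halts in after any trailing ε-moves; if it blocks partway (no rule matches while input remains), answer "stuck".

(q0, xyy, Z)
  read x, top Z: go to q1, push BZ → (q1, yy, BZ)
  read y, top B: go to q2, push ε → (q2, y, Z)
  read y, top Z: go to q0, push BZ → (q0, ε, BZ)
All input consumed; M is in state q0.

q0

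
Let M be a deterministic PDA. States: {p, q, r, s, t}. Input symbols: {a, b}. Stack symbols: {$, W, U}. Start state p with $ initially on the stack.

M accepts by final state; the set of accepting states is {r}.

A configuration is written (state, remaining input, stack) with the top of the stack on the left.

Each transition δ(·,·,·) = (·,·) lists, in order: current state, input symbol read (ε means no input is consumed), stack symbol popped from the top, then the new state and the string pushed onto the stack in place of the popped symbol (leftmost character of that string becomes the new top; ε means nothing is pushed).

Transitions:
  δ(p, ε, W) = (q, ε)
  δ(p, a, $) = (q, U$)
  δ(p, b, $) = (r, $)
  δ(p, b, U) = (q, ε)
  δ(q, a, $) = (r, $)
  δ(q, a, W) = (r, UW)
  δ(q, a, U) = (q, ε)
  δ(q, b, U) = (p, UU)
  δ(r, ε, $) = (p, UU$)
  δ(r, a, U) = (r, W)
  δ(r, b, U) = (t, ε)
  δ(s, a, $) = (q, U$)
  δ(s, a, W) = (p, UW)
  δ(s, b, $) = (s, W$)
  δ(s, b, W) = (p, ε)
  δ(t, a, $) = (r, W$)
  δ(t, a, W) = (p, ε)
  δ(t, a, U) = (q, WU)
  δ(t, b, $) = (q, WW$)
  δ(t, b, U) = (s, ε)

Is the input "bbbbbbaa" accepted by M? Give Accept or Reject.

Accept

(p, bbbbbbaa, $)
  read b, top $: go to r, push $ → (r, bbbbbaa, $)
  ε-move, top $: go to p, push UU$ → (p, bbbbbaa, UU$)
  read b, top U: go to q, push ε → (q, bbbbaa, U$)
  read b, top U: go to p, push UU → (p, bbbaa, UU$)
  read b, top U: go to q, push ε → (q, bbaa, U$)
  read b, top U: go to p, push UU → (p, baa, UU$)
  read b, top U: go to q, push ε → (q, aa, U$)
  read a, top U: go to q, push ε → (q, a, $)
  read a, top $: go to r, push $ → (r, ε, $)
All input consumed; state r ∈ F.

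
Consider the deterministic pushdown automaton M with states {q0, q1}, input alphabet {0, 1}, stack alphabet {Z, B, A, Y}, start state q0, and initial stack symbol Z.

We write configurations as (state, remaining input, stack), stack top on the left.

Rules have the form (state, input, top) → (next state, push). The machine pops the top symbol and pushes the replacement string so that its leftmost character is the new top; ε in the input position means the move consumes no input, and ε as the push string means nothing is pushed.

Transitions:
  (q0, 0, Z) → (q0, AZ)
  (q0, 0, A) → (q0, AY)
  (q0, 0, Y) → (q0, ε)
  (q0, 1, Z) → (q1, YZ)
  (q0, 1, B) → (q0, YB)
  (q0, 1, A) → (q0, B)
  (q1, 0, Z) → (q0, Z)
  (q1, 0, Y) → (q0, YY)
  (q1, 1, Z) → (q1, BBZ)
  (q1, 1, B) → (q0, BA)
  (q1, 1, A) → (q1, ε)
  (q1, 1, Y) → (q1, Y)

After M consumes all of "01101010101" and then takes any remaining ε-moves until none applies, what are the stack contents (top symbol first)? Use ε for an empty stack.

YBZ

(q0, 01101010101, Z) ⊢ (q0, 1101010101, AZ) ⊢ (q0, 101010101, BZ) ⊢ (q0, 01010101, YBZ) ⊢ (q0, 1010101, BZ) ⊢ (q0, 010101, YBZ) ⊢ (q0, 10101, BZ) ⊢ (q0, 0101, YBZ) ⊢ (q0, 101, BZ) ⊢ (q0, 01, YBZ) ⊢ (q0, 1, BZ) ⊢ (q0, ε, YBZ)
All input consumed in state q0 with stack YBZ.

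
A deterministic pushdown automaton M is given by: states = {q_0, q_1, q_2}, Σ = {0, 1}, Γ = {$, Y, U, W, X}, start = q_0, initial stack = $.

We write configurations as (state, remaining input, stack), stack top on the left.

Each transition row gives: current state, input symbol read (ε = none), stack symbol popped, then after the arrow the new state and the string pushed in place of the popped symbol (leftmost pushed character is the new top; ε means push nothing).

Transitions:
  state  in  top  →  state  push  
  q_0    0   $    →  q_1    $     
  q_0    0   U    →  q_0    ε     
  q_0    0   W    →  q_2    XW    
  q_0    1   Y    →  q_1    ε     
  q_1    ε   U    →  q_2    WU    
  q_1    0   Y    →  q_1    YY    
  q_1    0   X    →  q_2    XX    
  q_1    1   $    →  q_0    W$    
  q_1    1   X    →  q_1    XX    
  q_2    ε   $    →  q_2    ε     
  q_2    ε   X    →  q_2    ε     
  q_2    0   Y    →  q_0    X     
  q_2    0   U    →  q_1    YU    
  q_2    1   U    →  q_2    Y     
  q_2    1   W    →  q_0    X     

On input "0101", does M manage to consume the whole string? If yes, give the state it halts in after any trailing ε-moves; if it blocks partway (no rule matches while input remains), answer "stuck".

(q_0, 0101, $)
  read 0, top $: go to q_1, push $ → (q_1, 101, $)
  read 1, top $: go to q_0, push W$ → (q_0, 01, W$)
  read 0, top W: go to q_2, push XW → (q_2, 1, XW$)
  ε-move, top X: go to q_2, push ε → (q_2, 1, W$)
  read 1, top W: go to q_0, push X → (q_0, ε, X$)
All input consumed; M is in state q_0.

q_0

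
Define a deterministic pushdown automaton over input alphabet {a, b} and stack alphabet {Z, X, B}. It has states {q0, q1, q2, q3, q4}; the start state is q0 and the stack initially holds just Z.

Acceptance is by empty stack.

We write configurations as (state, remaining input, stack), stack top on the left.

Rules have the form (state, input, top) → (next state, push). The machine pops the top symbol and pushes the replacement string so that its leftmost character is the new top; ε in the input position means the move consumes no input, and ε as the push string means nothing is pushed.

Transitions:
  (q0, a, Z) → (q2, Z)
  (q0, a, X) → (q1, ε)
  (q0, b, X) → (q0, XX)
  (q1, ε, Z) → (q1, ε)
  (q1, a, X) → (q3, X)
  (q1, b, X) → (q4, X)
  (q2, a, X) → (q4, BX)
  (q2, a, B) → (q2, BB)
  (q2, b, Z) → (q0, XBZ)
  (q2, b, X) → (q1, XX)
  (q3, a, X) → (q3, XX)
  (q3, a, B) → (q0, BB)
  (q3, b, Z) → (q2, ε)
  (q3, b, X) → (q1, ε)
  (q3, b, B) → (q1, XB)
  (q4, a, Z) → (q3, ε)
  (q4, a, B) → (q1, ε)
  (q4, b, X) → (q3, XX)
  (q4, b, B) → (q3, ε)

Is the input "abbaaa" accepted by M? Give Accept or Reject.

Reject

(q0, abbaaa, Z)
  read a, top Z: go to q2, push Z → (q2, bbaaa, Z)
  read b, top Z: go to q0, push XBZ → (q0, baaa, XBZ)
  read b, top X: go to q0, push XX → (q0, aaa, XXBZ)
  read a, top X: go to q1, push ε → (q1, aa, XBZ)
  read a, top X: go to q3, push X → (q3, a, XBZ)
  read a, top X: go to q3, push XX → (q3, ε, XXBZ)
All input consumed; stack is XXBZ, not empty, and no further ε-move applies.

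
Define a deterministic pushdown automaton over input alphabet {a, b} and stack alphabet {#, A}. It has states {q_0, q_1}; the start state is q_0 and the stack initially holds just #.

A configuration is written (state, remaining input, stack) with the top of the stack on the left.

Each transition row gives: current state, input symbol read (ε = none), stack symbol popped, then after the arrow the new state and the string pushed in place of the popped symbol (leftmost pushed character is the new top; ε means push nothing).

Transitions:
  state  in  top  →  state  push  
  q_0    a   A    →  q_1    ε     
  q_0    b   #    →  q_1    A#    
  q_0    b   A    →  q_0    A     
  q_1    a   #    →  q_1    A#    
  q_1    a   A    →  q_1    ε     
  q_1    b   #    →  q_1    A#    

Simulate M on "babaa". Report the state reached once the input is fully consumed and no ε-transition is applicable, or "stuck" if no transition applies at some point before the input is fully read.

(q_0, babaa, #)
  read b, top #: go to q_1, push A# → (q_1, abaa, A#)
  read a, top A: go to q_1, push ε → (q_1, baa, #)
  read b, top #: go to q_1, push A# → (q_1, aa, A#)
  read a, top A: go to q_1, push ε → (q_1, a, #)
  read a, top #: go to q_1, push A# → (q_1, ε, A#)
All input consumed; M is in state q_1.

q_1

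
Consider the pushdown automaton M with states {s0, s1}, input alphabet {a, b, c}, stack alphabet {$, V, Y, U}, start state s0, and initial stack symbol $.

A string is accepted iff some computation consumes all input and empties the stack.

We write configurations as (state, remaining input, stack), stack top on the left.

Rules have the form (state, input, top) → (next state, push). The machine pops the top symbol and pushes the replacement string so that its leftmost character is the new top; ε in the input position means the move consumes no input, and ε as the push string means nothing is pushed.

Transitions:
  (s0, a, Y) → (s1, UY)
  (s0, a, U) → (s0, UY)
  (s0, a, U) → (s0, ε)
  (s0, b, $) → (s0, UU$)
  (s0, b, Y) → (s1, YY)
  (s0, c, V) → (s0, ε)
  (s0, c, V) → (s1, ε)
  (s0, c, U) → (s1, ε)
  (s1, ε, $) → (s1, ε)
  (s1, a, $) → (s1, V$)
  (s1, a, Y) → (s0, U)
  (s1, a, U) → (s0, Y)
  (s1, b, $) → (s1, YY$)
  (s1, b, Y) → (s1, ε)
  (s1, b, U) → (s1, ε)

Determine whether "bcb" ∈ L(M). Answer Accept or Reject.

Accept

One accepting computation: (s0, bcb, $) ⊢ (s0, cb, UU$) ⊢ (s1, b, U$) ⊢ (s1, ε, $) ⊢ (s1, ε, ε)
All input consumed and the stack is empty.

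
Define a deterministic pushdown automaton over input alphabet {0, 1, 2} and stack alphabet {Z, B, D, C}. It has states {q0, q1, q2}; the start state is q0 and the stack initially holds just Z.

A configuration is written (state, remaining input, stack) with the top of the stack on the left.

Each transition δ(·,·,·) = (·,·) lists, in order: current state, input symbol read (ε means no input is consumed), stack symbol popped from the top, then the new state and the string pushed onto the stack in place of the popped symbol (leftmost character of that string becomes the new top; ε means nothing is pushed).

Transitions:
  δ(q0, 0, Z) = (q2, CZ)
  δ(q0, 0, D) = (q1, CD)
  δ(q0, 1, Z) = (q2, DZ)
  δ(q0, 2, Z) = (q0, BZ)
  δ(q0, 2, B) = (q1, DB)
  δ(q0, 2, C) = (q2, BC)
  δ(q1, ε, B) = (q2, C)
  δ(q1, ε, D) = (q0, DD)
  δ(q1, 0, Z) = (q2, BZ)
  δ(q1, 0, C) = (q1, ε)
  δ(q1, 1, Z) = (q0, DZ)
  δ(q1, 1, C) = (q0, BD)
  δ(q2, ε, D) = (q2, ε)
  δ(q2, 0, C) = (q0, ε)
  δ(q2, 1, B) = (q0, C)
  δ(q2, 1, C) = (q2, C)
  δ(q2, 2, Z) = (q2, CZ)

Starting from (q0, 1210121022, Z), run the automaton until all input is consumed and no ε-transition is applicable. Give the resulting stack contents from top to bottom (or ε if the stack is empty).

(q0, 1210121022, Z)
  read 1, top Z: go to q2, push DZ → (q2, 210121022, DZ)
  ε-move, top D: go to q2, push ε → (q2, 210121022, Z)
  read 2, top Z: go to q2, push CZ → (q2, 10121022, CZ)
  read 1, top C: go to q2, push C → (q2, 0121022, CZ)
  read 0, top C: go to q0, push ε → (q0, 121022, Z)
  read 1, top Z: go to q2, push DZ → (q2, 21022, DZ)
  ε-move, top D: go to q2, push ε → (q2, 21022, Z)
  read 2, top Z: go to q2, push CZ → (q2, 1022, CZ)
  read 1, top C: go to q2, push C → (q2, 022, CZ)
  read 0, top C: go to q0, push ε → (q0, 22, Z)
  read 2, top Z: go to q0, push BZ → (q0, 2, BZ)
  read 2, top B: go to q1, push DB → (q1, ε, DBZ)
  ε-move, top D: go to q0, push DD → (q0, ε, DDBZ)
All input consumed in state q0 with stack DDBZ.

DDBZ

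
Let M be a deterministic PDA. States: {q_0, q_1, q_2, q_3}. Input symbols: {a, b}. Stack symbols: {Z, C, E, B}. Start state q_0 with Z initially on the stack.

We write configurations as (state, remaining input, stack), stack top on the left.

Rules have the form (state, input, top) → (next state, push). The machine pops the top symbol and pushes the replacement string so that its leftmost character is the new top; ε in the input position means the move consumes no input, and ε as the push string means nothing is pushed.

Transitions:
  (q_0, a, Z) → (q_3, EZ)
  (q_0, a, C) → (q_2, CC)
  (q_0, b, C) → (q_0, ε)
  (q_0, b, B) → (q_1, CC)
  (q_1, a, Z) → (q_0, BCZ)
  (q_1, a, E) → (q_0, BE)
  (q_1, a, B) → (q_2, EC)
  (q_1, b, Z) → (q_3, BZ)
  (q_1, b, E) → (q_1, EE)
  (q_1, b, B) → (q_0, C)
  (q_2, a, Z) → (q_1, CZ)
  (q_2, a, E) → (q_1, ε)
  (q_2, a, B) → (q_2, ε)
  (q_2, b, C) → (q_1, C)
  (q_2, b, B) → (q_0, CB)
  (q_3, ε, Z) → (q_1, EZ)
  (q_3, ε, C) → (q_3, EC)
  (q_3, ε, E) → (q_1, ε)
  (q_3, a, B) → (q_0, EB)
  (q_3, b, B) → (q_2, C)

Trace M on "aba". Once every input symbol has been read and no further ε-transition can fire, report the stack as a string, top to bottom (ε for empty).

(q_0, aba, Z)
  read a, top Z: go to q_3, push EZ → (q_3, ba, EZ)
  ε-move, top E: go to q_1, push ε → (q_1, ba, Z)
  read b, top Z: go to q_3, push BZ → (q_3, a, BZ)
  read a, top B: go to q_0, push EB → (q_0, ε, EBZ)
All input consumed in state q_0 with stack EBZ.

EBZ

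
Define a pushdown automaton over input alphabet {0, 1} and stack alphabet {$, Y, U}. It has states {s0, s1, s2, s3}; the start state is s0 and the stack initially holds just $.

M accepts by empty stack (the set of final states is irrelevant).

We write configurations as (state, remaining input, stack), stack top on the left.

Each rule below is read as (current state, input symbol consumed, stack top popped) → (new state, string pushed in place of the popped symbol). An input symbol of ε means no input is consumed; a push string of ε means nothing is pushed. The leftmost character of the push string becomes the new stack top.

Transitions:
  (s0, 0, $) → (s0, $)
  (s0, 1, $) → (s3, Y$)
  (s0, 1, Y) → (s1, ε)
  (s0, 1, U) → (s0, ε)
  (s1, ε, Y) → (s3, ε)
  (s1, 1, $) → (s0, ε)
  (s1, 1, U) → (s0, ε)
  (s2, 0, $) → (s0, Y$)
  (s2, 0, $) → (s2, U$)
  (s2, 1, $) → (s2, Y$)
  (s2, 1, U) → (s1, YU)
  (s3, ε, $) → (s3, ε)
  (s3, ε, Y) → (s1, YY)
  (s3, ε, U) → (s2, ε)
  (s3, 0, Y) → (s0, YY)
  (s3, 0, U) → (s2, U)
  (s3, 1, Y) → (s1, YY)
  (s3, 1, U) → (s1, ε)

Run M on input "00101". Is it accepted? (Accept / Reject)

Accept

One accepting computation: (s0, 00101, $) ⊢ (s0, 0101, $) ⊢ (s0, 101, $) ⊢ (s3, 01, Y$) ⊢ (s0, 1, YY$) ⊢ (s1, ε, Y$) ⊢ (s3, ε, $) ⊢ (s3, ε, ε)
All input consumed and the stack is empty.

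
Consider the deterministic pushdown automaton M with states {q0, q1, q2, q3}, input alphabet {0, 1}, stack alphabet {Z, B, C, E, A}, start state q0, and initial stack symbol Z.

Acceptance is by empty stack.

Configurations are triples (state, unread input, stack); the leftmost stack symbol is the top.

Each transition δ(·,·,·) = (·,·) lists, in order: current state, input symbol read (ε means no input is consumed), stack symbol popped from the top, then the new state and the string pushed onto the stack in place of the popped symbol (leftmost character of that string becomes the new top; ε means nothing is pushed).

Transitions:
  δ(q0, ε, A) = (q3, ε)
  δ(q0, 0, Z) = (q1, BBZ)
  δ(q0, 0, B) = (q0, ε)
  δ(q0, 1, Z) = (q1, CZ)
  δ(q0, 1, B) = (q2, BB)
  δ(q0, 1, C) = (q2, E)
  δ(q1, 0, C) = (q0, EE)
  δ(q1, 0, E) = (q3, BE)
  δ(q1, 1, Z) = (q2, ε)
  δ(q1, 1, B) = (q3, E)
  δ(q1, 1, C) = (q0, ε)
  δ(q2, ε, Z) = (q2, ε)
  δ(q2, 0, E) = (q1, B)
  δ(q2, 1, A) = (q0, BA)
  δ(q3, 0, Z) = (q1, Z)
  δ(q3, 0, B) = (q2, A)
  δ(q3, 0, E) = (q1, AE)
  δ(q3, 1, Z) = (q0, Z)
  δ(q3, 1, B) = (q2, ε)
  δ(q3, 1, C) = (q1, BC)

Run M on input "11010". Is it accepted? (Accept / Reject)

(q0, 11010, Z)
  read 1, top Z: go to q1, push CZ → (q1, 1010, CZ)
  read 1, top C: go to q0, push ε → (q0, 010, Z)
  read 0, top Z: go to q1, push BBZ → (q1, 10, BBZ)
  read 1, top B: go to q3, push E → (q3, 0, EBZ)
  read 0, top E: go to q1, push AE → (q1, ε, AEBZ)
All input consumed; stack is AEBZ, not empty, and no further ε-move applies.

Reject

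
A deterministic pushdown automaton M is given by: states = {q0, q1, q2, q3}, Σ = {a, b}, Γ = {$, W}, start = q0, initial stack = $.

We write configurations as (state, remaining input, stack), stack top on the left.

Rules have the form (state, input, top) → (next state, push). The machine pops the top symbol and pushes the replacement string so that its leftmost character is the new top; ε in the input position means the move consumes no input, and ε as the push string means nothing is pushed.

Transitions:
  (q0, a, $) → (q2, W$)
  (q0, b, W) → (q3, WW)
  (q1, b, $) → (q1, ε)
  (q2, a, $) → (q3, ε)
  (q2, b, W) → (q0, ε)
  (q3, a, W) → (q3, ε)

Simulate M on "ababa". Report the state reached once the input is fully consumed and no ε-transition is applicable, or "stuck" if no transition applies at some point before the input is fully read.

(q0, ababa, $)
  read a, top $: go to q2, push W$ → (q2, baba, W$)
  read b, top W: go to q0, push ε → (q0, aba, $)
  read a, top $: go to q2, push W$ → (q2, ba, W$)
  read b, top W: go to q0, push ε → (q0, a, $)
  read a, top $: go to q2, push W$ → (q2, ε, W$)
All input consumed; M is in state q2.

q2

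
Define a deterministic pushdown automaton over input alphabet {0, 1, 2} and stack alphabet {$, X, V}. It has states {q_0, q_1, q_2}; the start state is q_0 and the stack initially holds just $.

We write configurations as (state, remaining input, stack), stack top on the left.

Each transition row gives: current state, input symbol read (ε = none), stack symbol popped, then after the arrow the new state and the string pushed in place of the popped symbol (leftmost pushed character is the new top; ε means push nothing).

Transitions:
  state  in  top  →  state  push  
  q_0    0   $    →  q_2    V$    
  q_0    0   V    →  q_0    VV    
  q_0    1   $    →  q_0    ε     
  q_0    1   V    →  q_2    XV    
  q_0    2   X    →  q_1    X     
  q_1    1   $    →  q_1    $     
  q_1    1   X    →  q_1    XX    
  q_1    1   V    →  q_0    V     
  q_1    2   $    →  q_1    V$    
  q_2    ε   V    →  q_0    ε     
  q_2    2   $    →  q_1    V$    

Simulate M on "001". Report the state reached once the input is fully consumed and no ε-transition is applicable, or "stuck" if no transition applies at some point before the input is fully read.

q_0

(q_0, 001, $) ⊢ (q_2, 01, V$) ⊢ (q_0, 01, $) ⊢ (q_2, 1, V$) ⊢ (q_0, 1, $) ⊢ (q_0, ε, ε)
All input consumed; M is in state q_0.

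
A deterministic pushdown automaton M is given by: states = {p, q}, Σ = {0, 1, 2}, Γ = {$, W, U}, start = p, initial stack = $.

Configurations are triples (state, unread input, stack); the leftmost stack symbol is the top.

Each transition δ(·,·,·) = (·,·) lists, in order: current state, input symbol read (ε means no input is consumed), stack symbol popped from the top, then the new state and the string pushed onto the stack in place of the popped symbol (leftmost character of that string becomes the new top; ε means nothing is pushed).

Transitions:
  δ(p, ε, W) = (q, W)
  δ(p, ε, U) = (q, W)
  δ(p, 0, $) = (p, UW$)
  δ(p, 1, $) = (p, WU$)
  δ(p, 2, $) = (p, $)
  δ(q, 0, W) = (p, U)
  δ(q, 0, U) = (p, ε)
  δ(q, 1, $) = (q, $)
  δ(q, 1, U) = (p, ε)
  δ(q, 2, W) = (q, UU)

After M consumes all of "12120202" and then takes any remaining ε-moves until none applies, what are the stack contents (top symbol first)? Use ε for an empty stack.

(p, 12120202, $) ⊢ (p, 2120202, WU$) ⊢ (q, 2120202, WU$) ⊢ (q, 120202, UUU$) ⊢ (p, 20202, UU$) ⊢ (q, 20202, WU$) ⊢ (q, 0202, UUU$) ⊢ (p, 202, UU$) ⊢ (q, 202, WU$) ⊢ (q, 02, UUU$) ⊢ (p, 2, UU$) ⊢ (q, 2, WU$) ⊢ (q, ε, UUU$)
All input consumed in state q with stack UUU$.

UUU$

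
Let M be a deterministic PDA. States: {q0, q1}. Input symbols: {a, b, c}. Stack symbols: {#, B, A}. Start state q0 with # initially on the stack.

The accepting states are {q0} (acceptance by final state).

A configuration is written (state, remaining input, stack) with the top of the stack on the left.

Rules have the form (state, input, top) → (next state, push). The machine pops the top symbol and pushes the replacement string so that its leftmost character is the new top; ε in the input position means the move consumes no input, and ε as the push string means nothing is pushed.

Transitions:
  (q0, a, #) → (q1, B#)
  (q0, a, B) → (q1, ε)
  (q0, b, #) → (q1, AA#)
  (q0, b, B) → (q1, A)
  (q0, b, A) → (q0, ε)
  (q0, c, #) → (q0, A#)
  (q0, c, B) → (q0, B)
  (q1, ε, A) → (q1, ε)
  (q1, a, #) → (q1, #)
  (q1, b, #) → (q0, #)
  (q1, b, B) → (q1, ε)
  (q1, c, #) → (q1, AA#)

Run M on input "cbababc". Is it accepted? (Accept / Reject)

Accept

(q0, cbababc, #)
  read c, top #: go to q0, push A# → (q0, bababc, A#)
  read b, top A: go to q0, push ε → (q0, ababc, #)
  read a, top #: go to q1, push B# → (q1, babc, B#)
  read b, top B: go to q1, push ε → (q1, abc, #)
  read a, top #: go to q1, push # → (q1, bc, #)
  read b, top #: go to q0, push # → (q0, c, #)
  read c, top #: go to q0, push A# → (q0, ε, A#)
All input consumed; state q0 ∈ F.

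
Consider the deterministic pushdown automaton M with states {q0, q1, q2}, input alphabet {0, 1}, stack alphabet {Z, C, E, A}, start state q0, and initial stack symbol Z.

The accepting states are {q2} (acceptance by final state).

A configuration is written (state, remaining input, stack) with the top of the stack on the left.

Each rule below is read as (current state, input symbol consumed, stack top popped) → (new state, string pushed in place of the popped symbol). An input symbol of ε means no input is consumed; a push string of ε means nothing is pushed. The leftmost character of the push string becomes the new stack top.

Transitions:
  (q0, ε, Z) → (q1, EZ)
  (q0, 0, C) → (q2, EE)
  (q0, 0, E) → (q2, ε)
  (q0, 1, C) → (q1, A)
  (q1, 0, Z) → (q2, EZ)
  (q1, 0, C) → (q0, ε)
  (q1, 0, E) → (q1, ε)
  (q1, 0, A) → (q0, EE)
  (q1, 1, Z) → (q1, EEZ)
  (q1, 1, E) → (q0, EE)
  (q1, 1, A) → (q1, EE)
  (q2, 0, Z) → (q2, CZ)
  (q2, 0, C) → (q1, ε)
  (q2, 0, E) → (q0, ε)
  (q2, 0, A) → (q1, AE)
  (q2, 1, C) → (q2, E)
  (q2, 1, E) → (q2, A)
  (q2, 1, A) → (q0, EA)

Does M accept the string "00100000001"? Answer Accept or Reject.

Reject

(q0, 00100000001, Z)
  ε-move, top Z: go to q1, push EZ → (q1, 00100000001, EZ)
  read 0, top E: go to q1, push ε → (q1, 0100000001, Z)
  read 0, top Z: go to q2, push EZ → (q2, 100000001, EZ)
  read 1, top E: go to q2, push A → (q2, 00000001, AZ)
  read 0, top A: go to q1, push AE → (q1, 0000001, AEZ)
  read 0, top A: go to q0, push EE → (q0, 000001, EEEZ)
  read 0, top E: go to q2, push ε → (q2, 00001, EEZ)
  read 0, top E: go to q0, push ε → (q0, 0001, EZ)
  read 0, top E: go to q2, push ε → (q2, 001, Z)
  read 0, top Z: go to q2, push CZ → (q2, 01, CZ)
  read 0, top C: go to q1, push ε → (q1, 1, Z)
  read 1, top Z: go to q1, push EEZ → (q1, ε, EEZ)
All input consumed; state q1 ∉ F and no further ε-move applies.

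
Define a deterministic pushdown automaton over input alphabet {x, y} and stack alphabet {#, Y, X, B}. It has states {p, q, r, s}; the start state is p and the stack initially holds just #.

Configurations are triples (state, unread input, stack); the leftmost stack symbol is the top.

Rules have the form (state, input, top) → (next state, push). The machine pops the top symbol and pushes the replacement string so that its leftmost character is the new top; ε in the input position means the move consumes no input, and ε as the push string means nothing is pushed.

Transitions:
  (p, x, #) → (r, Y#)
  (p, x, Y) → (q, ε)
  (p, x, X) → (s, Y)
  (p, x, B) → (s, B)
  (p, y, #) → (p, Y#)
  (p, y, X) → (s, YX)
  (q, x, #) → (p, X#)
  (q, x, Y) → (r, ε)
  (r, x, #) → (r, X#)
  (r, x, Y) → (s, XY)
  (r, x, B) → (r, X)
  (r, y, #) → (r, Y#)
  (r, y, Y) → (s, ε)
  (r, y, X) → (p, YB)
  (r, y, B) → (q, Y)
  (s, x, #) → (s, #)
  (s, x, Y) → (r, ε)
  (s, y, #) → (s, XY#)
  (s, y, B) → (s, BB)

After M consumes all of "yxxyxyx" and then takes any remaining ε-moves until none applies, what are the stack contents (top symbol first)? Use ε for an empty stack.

B#

(p, yxxyxyx, #)
  read y, top #: go to p, push Y# → (p, xxyxyx, Y#)
  read x, top Y: go to q, push ε → (q, xyxyx, #)
  read x, top #: go to p, push X# → (p, yxyx, X#)
  read y, top X: go to s, push YX → (s, xyx, YX#)
  read x, top Y: go to r, push ε → (r, yx, X#)
  read y, top X: go to p, push YB → (p, x, YB#)
  read x, top Y: go to q, push ε → (q, ε, B#)
All input consumed in state q with stack B#.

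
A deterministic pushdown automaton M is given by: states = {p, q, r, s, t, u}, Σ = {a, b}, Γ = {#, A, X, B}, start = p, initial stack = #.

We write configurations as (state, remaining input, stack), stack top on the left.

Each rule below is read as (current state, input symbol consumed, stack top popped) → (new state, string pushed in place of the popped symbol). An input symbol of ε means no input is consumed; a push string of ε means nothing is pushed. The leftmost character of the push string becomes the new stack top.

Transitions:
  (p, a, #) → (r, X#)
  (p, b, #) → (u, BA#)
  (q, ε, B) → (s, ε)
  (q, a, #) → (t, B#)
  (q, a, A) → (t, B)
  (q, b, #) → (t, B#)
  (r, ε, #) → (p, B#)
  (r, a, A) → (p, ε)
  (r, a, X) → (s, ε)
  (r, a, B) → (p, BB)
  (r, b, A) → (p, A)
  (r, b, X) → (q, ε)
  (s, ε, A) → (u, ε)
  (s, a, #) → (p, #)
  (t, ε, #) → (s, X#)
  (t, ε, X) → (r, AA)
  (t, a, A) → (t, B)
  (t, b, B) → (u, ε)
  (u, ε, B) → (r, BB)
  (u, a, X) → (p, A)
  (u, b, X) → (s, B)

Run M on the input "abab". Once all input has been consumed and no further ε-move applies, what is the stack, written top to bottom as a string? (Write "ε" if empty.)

(p, abab, #)
  read a, top #: go to r, push X# → (r, bab, X#)
  read b, top X: go to q, push ε → (q, ab, #)
  read a, top #: go to t, push B# → (t, b, B#)
  read b, top B: go to u, push ε → (u, ε, #)
All input consumed in state u with stack #.

#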